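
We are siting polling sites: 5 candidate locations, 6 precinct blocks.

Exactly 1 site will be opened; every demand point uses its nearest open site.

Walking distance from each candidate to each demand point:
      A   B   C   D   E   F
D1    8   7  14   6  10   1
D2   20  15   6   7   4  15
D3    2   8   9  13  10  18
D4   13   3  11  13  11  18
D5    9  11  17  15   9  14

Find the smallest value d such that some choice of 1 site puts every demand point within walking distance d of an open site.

Open {D1}.
  Farthest demand point is C at walking distance 14 (to D1); all others are ≤ 14.
With {D5} the worst case is 17.
With {D3} the worst case is 18.
No size-1 selection achieves below 14.

14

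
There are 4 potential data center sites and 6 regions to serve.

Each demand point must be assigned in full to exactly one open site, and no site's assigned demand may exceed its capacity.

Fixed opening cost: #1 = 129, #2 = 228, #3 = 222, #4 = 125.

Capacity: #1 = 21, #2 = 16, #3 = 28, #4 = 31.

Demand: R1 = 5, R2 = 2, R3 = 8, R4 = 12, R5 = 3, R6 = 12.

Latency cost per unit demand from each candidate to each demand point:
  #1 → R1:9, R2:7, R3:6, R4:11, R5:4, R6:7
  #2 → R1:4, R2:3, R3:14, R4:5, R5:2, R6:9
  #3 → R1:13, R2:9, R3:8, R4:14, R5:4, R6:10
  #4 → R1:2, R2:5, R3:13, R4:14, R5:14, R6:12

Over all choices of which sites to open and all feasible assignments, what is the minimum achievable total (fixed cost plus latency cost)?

Open {#1, #4}; cheapest assignment that respects the capacities:
  #1 (cap 21, load 20): R3, R6 — cost 8×6 + 12×7 = 132
  #4 (cap 31, load 22): R1, R2, R4, R5 — cost 5×2 + 2×5 + 12×14 + 3×14 = 230
  Shipping 362, fixed 254 → total 616.
  Any other capacity-feasible assignment to {#1, #4} ships for at least 362.
Compare {#2, #4}: its best feasible assignment gives total 687.
Compare {#1, #2, #4}: its best feasible assignment gives total 700.
Every other set of open sites that can feasibly serve all demand totals ≥ 687 even under its best assignment. Minimum: 616.

616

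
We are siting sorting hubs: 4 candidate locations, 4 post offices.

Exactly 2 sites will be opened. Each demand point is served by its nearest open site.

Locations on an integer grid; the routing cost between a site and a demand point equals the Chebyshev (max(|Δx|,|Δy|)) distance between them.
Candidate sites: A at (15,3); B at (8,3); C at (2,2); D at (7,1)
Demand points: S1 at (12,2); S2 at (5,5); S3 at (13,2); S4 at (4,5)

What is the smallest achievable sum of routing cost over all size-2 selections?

Open {A, C}.
  S1→A 3, S2→C 3, S3→A 2, S4→C 3  ⇒ total 11.
Compare {A, B}: total 12.
Compare {A, D}: total 13.
No size-2 selection does better; minimum is 11.

11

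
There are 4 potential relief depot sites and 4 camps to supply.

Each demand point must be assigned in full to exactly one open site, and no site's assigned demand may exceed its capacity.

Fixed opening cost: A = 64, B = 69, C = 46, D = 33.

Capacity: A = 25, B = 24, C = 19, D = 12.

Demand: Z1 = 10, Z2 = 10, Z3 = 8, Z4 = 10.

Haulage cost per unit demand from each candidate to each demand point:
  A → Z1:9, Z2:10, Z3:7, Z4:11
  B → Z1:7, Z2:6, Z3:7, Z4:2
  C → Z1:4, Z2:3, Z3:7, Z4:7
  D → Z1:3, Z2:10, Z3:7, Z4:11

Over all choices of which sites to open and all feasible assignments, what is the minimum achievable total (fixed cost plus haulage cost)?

284

Open {B, C, D}; cheapest assignment that respects the capacities:
  B (cap 24, load 18): Z3, Z4 — cost 8×7 + 10×2 = 76
  C (cap 19, load 10): Z2 — cost 10×3 = 30
  D (cap 12, load 10): Z1 — cost 10×3 = 30
  Shipping 136, fixed 148 → total 284.
  Any other capacity-feasible assignment to {B, C, D} ships for at least 136.
Compare {B, C}: its best feasible assignment gives total 291.
Compare {A, B, D}: its best feasible assignment gives total 332.
Every other set of open sites that can feasibly serve all demand totals ≥ 291 even under its best assignment. Minimum: 284.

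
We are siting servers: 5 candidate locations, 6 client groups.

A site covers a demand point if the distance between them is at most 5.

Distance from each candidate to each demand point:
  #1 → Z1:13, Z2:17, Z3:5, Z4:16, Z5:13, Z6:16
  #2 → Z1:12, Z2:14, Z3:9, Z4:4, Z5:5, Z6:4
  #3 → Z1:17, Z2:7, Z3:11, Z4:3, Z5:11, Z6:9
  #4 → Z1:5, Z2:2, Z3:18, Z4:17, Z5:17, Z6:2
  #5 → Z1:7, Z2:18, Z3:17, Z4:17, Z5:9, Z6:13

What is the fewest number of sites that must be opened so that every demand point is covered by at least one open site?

Coverage sets (demand points within 5 of each site):
  #1: {Z3}
  #2: {Z4, Z5, Z6}
  #3: {Z4}
  #4: {Z1, Z2, Z6}
  #5: {}
No 2 sites suffice: every size-2 union leaves at least one demand point uncovered.
But {#1, #2, #4} covers everything, so the minimum is 3.

3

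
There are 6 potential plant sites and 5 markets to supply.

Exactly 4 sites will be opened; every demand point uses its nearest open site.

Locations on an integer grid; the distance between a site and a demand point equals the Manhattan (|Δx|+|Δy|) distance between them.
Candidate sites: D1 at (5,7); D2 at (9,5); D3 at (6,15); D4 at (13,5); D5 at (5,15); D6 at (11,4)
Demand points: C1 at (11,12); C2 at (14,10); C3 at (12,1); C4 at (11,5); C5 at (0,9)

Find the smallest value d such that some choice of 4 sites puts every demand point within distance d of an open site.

8

Open {D1, D2, D3, D4}.
  Farthest demand point is C1 at distance 8 (to D3); all others are ≤ 8.
With {D1, D2, D4, D6} the worst case is 8.
With {D1, D3, D4, D5} the worst case is 8.
No size-4 selection achieves below 8.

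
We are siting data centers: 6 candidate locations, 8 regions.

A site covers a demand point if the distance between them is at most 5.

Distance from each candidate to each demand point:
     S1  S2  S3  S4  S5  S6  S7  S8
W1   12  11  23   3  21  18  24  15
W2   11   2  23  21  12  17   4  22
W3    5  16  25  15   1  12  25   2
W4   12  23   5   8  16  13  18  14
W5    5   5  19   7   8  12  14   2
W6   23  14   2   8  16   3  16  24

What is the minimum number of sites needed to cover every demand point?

4

Coverage sets (demand points within 5 of each site):
  W1: {S4}
  W2: {S2, S7}
  W3: {S1, S5, S8}
  W4: {S3}
  W5: {S1, S2, S8}
  W6: {S3, S6}
No 3 sites suffice: every size-3 union leaves at least one demand point uncovered.
But {W1, W2, W3, W6} covers everything, so the minimum is 4.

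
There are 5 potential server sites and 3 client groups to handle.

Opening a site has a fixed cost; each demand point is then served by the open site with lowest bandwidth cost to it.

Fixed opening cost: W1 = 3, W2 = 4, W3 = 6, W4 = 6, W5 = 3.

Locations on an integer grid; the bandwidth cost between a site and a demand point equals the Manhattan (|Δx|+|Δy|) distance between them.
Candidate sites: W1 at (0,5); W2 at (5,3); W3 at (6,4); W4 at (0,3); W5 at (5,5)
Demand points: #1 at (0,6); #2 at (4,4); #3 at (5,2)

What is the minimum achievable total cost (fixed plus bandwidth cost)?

Open {W1, W2}: assign each demand point to its cheapest open site.
  #1→W1 1, #2→W2 2, #3→W2 1
  bandwidth cost 4, fixed 7 → total 11.
Compare {W1, W5}: bandwidth cost 6 + fixed 6 = 12.
Compare {W5}: bandwidth cost 11 + fixed 3 = 14.
Compare {W1, W2, W5}: bandwidth cost 4 + fixed 10 = 14.
All other subsets cost ≥ 12. Minimum total cost: 11.

11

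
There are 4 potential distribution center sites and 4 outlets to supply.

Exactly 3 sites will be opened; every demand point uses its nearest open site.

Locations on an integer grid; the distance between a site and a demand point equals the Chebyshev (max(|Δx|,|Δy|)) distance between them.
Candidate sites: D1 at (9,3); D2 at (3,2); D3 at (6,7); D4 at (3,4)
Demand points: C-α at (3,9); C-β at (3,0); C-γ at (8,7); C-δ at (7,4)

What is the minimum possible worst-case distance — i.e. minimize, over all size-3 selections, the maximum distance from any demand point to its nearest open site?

Open {D1, D2, D3}.
  Farthest demand point is C-α at distance 3 (to D3); all others are ≤ 3.
With {D2, D3, D4} the worst case is 3.
With {D1, D3, D4} the worst case is 4.
No size-3 selection achieves below 3.

3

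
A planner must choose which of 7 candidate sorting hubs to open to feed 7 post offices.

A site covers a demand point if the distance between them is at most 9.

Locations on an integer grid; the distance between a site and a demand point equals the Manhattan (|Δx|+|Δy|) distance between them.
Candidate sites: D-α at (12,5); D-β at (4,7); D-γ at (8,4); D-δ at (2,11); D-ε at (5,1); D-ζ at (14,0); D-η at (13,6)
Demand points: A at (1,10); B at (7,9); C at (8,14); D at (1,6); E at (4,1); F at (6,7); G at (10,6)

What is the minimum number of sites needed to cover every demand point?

2

Coverage sets (demand points within 9 of each site):
  D-α: {B, F, G}
  D-β: {A, B, D, E, F, G}
  D-γ: {B, D, E, F, G}
  D-δ: {A, B, C, D, F}
  D-ε: {D, E, F}
  D-ζ: {}
  D-η: {B, F, G}
No single site covers all 7 demand points.
But {D-β, D-δ} covers everything, so the minimum is 2.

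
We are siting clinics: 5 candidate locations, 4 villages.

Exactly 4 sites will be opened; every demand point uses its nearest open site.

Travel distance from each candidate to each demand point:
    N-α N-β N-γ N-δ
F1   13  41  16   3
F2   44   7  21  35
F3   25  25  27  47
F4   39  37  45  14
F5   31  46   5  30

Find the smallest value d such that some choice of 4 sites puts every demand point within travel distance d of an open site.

Open {F1, F2, F3, F5}.
  Farthest demand point is N-α at travel distance 13 (to F1); all others are ≤ 13.
With {F1, F2, F4, F5} the worst case is 13.
With {F1, F2, F3, F4} the worst case is 16.
No size-4 selection achieves below 13.

13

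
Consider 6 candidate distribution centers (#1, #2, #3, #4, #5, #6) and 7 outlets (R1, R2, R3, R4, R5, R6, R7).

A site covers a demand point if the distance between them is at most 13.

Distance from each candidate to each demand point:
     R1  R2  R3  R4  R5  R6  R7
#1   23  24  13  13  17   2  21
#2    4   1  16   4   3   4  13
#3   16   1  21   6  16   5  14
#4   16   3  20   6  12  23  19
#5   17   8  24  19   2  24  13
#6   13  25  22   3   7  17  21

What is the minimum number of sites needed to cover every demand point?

Coverage sets (demand points within 13 of each site):
  #1: {R3, R4, R6}
  #2: {R1, R2, R4, R5, R6, R7}
  #3: {R2, R4, R6}
  #4: {R2, R4, R5}
  #5: {R2, R5, R7}
  #6: {R1, R4, R5}
No single site covers all 7 demand points.
But {#1, #2} covers everything, so the minimum is 2.

2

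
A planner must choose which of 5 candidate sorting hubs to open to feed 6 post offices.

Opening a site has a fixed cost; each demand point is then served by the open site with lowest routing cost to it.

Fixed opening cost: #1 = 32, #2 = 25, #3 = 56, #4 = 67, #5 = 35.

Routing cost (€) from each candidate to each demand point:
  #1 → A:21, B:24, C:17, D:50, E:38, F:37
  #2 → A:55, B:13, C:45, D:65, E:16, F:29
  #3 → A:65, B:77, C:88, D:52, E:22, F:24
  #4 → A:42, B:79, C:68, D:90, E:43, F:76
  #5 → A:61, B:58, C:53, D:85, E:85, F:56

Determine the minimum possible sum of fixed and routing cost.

Open {#1, #2}: assign each demand point to its cheapest open site.
  A→#1 21, B→#2 13, C→#1 17, D→#1 50, E→#2 16, F→#2 29
  routing cost 146, fixed 57 → total 203.
Compare {#1}: routing cost 187 + fixed 32 = 219.
Compare {#1, #2, #5}: routing cost 146 + fixed 92 = 238.
Compare {#1, #3}: routing cost 158 + fixed 88 = 246.
All other subsets cost ≥ 219. Minimum total cost: 203.

203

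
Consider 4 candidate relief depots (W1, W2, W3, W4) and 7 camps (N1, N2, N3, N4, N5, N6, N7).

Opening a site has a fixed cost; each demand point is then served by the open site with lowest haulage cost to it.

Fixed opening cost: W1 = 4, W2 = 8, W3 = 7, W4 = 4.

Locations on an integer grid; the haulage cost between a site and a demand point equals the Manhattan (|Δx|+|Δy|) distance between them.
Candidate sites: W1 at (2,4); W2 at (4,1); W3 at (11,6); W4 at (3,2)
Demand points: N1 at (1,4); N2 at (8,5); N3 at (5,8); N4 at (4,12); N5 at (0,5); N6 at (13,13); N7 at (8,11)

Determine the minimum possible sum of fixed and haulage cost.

Open {W1, W3}: assign each demand point to its cheapest open site.
  N1→W1 1, N2→W3 4, N3→W1 7, N4→W1 10, N5→W1 3, N6→W3 9, N7→W3 8
  haulage cost 42, fixed 11 → total 53.
Compare {W1, W3, W4}: haulage cost 42 + fixed 15 = 57.
Compare {W3, W4}: haulage cost 50 + fixed 11 = 61.
Compare {W1, W2, W3}: haulage cost 42 + fixed 19 = 61.
All other subsets cost ≥ 57. Minimum total cost: 53.

53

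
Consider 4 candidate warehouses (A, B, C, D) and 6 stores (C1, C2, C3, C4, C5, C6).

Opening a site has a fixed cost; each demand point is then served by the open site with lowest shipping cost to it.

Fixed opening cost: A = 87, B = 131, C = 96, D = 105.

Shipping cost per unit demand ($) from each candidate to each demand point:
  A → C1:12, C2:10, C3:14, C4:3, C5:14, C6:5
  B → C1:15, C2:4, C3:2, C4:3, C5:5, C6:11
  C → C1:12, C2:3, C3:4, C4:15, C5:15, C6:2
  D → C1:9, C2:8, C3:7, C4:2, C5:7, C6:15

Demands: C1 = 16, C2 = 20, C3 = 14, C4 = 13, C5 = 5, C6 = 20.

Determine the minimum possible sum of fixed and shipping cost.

562

Open {C, D}: assign each demand point to its cheapest open site.
  C1→D 16×9=144, C2→C 20×3=60, C3→C 14×4=56, C4→D 13×2=26, C5→D 5×7=35, C6→C 20×2=40
  shipping cost 361, fixed 201 → total 562.
Compare {B, C}: shipping cost 384 + fixed 227 = 611.
Compare {A, C}: shipping cost 457 + fixed 183 = 640.
Compare {A, C, D}: shipping cost 361 + fixed 288 = 649.
All other subsets cost ≥ 611. Minimum total cost: 562.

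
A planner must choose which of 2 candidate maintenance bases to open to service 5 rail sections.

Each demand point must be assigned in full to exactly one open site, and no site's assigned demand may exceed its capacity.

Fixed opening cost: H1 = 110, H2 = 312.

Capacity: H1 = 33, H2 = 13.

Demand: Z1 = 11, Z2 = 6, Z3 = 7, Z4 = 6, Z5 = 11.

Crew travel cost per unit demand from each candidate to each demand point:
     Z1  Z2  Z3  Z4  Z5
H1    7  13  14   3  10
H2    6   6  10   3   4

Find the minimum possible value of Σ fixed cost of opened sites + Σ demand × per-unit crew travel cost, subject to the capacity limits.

Open {H1, H2}; cheapest assignment that respects the capacities:
  H1 (cap 33, load 28): Z1, Z4, Z5 — cost 11×7 + 6×3 + 11×10 = 205
  H2 (cap 13, load 13): Z2, Z3 — cost 6×6 + 7×10 = 106
  Shipping 311, fixed 422 → total 733.
  Any other capacity-feasible assignment to {H1, H2} ships for at least 311.
Total demand is 41 and no other set of sites has combined capacity ≥ 41, so {H1, H2} is the only feasible choice of open sites. Minimum: 733.

733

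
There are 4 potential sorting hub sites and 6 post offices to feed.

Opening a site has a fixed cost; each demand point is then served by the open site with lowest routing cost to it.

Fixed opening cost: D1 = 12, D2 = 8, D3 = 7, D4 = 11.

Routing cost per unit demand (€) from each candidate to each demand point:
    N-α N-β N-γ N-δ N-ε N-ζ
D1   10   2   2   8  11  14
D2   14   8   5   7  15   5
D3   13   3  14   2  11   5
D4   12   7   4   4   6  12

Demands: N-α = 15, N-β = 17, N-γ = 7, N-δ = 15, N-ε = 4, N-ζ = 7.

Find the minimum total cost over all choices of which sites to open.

317

Open {D1, D3, D4}: assign each demand point to its cheapest open site.
  N-α→D1 15×10=150, N-β→D1 17×2=34, N-γ→D1 7×2=14, N-δ→D3 15×2=30, N-ε→D4 4×6=24, N-ζ→D3 7×5=35
  routing cost 287, fixed 30 → total 317.
Compare {D1, D2, D3, D4}: routing cost 287 + fixed 38 = 325.
Compare {D1, D3}: routing cost 307 + fixed 19 = 326.
Compare {D1, D2, D3}: routing cost 307 + fixed 27 = 334.
All other subsets cost ≥ 325. Minimum total cost: 317.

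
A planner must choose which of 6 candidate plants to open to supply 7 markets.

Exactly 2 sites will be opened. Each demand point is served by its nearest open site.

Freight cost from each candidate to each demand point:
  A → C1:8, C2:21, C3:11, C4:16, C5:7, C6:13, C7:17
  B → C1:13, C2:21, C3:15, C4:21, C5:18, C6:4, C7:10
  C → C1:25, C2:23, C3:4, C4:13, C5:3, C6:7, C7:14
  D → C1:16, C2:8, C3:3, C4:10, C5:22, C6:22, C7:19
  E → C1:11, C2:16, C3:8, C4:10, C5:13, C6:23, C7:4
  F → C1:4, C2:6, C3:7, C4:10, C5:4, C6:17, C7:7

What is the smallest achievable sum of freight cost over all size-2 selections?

Open {C, F}.
  C1→F 4, C2→F 6, C3→C 4, C4→F 10, C5→C 3, C6→C 7, C7→F 7  ⇒ total 41.
Compare {B, F}: total 42.
Compare {A, F}: total 51.
No size-2 selection does better; minimum is 41.

41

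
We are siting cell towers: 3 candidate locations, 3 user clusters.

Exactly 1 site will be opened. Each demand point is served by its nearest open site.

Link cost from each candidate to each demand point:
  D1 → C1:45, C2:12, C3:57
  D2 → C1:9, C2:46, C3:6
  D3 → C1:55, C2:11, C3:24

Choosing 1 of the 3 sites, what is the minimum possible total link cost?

Open {D2}.
  C1→D2 9, C2→D2 46, C3→D2 6  ⇒ total 61.
Compare {D3}: total 90.
Compare {D1}: total 114.

61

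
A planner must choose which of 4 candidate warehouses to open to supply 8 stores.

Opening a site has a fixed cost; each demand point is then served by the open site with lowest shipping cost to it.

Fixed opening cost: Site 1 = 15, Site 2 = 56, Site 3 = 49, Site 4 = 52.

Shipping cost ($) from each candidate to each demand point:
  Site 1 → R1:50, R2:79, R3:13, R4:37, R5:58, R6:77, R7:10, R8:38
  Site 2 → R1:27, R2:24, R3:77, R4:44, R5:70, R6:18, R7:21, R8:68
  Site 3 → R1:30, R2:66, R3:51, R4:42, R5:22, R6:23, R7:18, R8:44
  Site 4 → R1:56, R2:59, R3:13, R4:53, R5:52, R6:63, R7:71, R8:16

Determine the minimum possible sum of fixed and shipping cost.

Open {Site 1, Site 2}: assign each demand point to its cheapest open site.
  R1→Site 2 27, R2→Site 2 24, R3→Site 1 13, R4→Site 1 37, R5→Site 1 58, R6→Site 2 18, R7→Site 1 10, R8→Site 1 38
  shipping cost 225, fixed 71 → total 296.
Compare {Site 1, Site 3}: shipping cost 239 + fixed 64 = 303.
Compare {Site 1, Site 2, Site 3}: shipping cost 189 + fixed 120 = 309.
Compare {Site 1, Site 2, Site 4}: shipping cost 197 + fixed 123 = 320.
All other subsets cost ≥ 303. Minimum total cost: 296.

296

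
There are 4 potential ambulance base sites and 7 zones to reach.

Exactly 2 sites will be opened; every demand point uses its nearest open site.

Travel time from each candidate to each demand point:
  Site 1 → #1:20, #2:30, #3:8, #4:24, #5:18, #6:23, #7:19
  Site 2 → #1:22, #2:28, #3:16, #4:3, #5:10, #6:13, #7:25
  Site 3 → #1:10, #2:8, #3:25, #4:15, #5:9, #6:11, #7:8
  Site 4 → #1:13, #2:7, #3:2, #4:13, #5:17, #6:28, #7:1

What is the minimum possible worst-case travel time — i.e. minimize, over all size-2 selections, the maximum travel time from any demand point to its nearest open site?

Open {Site 2, Site 4}.
  Farthest demand point is #1 at travel time 13 (to Site 4); all others are ≤ 13.
With {Site 3, Site 4} the worst case is 13.
With {Site 1, Site 3} the worst case is 15.
No size-2 selection achieves below 13.

13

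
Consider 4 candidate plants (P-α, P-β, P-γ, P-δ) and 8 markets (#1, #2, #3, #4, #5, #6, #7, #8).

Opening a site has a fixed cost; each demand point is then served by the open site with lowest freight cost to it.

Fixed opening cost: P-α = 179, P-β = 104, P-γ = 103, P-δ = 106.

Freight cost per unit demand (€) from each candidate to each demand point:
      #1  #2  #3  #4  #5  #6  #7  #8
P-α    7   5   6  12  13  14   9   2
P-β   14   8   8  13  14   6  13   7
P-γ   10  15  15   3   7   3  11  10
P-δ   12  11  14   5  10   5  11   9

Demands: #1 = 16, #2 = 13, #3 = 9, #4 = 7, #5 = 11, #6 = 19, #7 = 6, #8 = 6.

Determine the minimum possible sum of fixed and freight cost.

Open {P-α, P-γ}: assign each demand point to its cheapest open site.
  #1→P-α 16×7=112, #2→P-α 13×5=65, #3→P-α 9×6=54, #4→P-γ 7×3=21, #5→P-γ 11×7=77, #6→P-γ 19×3=57, #7→P-α 6×9=54, #8→P-α 6×2=12
  freight cost 452, fixed 282 → total 734.
Compare {P-β, P-γ}: freight cost 599 + fixed 207 = 806.
Compare {P-α, P-δ}: freight cost 537 + fixed 285 = 822.
Compare {P-α, P-β, P-γ}: freight cost 452 + fixed 386 = 838.
All other subsets cost ≥ 806. Minimum total cost: 734.

734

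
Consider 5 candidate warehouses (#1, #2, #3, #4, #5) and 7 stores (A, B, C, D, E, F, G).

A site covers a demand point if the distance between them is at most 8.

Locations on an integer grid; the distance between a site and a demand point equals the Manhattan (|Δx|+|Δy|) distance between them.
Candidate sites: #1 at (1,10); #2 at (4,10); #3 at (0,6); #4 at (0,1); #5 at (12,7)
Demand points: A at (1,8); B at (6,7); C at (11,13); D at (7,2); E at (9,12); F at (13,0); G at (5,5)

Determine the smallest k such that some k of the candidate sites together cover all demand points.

Coverage sets (demand points within 8 of each site):
  #1: {A, B}
  #2: {A, B, E, G}
  #3: {A, B, G}
  #4: {A, D}
  #5: {B, C, E, F}
No 2 sites suffice: every size-2 union leaves at least one demand point uncovered.
But {#2, #4, #5} covers everything, so the minimum is 3.

3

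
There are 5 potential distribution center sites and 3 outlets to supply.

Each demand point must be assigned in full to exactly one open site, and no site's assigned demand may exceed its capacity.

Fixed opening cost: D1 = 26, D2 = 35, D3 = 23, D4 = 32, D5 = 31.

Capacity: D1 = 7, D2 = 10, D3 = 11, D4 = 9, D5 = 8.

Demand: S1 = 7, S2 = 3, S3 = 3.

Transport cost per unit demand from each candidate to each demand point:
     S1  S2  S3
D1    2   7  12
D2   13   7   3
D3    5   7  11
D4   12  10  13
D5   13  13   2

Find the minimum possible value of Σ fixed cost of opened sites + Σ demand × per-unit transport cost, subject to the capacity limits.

Open {D1, D2}; cheapest assignment that respects the capacities:
  D1 (cap 7, load 7): S1 — cost 7×2 = 14
  D2 (cap 10, load 6): S2, S3 — cost 3×7 + 3×3 = 30
  Shipping 44, fixed 61 → total 105.
  Any other capacity-feasible assignment to {D1, D2} ships for at least 44.
Compare {D1, D5}: its best feasible assignment gives total 116.
Compare {D3, D5}: its best feasible assignment gives total 116.
Every other set of open sites that can feasibly serve all demand totals ≥ 116 even under its best assignment. Minimum: 105.

105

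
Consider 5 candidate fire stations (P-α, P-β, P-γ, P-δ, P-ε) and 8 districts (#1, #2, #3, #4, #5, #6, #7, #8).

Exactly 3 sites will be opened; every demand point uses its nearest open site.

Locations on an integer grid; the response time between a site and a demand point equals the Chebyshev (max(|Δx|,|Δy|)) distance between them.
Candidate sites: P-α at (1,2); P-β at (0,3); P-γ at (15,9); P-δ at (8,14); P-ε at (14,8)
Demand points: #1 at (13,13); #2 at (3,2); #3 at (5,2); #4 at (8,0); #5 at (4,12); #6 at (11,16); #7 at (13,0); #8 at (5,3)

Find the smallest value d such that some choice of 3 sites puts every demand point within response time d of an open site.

8

Open {P-α, P-δ, P-ε}.
  Farthest demand point is #7 at response time 8 (to P-ε); all others are ≤ 8.
With {P-β, P-δ, P-ε} the worst case is 8.
With {P-α, P-β, P-γ} the worst case is 9.
No size-3 selection achieves below 8.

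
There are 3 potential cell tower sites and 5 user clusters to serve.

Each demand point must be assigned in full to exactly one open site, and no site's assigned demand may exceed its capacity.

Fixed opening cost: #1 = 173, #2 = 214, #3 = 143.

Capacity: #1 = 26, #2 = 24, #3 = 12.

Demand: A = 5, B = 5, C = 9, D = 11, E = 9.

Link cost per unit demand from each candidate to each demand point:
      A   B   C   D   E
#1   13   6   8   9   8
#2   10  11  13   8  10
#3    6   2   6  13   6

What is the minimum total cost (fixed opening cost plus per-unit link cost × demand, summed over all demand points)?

Open {#1, #2}; cheapest assignment that respects the capacities:
  #1 (cap 26, load 23): B, C, E — cost 5×6 + 9×8 + 9×8 = 174
  #2 (cap 24, load 16): A, D — cost 5×10 + 11×8 = 138
  Shipping 312, fixed 387 → total 699.
  Any other capacity-feasible assignment to {#1, #2} ships for at least 312.
Compare {#1, #2, #3}: its best feasible assignment gives total 802.
Every other set of open sites that can feasibly serve all demand totals ≥ 802 even under its best assignment. Minimum: 699.

699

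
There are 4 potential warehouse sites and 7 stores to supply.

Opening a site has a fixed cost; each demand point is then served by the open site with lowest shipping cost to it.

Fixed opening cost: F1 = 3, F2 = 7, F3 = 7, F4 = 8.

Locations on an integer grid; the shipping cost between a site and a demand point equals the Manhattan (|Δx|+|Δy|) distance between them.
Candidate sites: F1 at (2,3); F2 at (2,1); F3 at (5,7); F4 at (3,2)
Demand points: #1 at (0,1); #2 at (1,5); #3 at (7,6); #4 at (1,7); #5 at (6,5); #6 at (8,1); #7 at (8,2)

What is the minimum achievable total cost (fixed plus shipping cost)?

Open {F1, F3}: assign each demand point to its cheapest open site.
  #1→F1 4, #2→F1 3, #3→F3 3, #4→F3 4, #5→F3 3, #6→F1 8, #7→F1 7
  shipping cost 32, fixed 10 → total 42.
Compare {F1}: shipping cost 41 + fixed 3 = 44.
Compare {F2, F3}: shipping cost 30 + fixed 14 = 44.
Compare {F3, F4}: shipping cost 30 + fixed 15 = 45.
All other subsets cost ≥ 44. Minimum total cost: 42.

42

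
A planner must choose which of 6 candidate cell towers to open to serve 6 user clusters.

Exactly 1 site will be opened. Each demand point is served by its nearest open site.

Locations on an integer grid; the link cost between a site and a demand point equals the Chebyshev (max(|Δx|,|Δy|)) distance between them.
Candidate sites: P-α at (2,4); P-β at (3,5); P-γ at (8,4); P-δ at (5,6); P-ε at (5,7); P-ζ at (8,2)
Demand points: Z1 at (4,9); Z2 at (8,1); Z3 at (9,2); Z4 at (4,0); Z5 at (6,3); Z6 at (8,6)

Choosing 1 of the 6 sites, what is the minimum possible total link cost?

Open {P-γ}.
  Z1→P-γ 5, Z2→P-γ 3, Z3→P-γ 2, Z4→P-γ 4, Z5→P-γ 2, Z6→P-γ 2  ⇒ total 18.
Compare {P-ζ}: total 19.
Compare {P-δ}: total 24.
No size-1 selection does better; minimum is 18.

18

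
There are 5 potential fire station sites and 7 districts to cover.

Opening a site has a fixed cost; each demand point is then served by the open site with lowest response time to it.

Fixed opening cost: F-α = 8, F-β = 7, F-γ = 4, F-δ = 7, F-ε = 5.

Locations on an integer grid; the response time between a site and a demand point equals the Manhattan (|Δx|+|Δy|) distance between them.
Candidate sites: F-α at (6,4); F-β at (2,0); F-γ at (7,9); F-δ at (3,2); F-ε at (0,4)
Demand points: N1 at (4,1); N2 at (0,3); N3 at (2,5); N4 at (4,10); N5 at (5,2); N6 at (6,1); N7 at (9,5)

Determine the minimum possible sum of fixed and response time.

Open {F-γ, F-δ}: assign each demand point to its cheapest open site.
  N1→F-δ 2, N2→F-δ 4, N3→F-δ 4, N4→F-γ 4, N5→F-δ 2, N6→F-δ 4, N7→F-γ 6
  response time 26, fixed 11 → total 37.
Compare {F-γ, F-δ, F-ε}: response time 22 + fixed 16 = 38.
Compare {F-α, F-ε}: response time 27 + fixed 13 = 40.
Compare {F-α, F-γ, F-ε}: response time 23 + fixed 17 = 40.
All other subsets cost ≥ 38. Minimum total cost: 37.

37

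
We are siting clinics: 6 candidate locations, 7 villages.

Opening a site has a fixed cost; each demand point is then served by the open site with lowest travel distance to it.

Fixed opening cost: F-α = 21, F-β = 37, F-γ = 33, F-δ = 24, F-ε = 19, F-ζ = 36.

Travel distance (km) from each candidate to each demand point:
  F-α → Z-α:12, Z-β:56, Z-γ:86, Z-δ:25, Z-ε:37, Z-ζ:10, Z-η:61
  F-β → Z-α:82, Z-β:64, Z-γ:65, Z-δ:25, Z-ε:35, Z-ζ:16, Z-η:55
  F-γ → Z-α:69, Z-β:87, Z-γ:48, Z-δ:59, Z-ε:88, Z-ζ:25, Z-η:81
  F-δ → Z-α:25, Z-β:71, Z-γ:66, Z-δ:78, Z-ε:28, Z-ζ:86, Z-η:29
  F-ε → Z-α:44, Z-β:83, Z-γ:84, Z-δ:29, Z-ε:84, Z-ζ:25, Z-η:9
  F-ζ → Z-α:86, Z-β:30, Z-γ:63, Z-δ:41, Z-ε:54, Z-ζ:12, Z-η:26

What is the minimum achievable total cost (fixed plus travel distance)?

Open {F-α, F-ζ}: assign each demand point to its cheapest open site.
  Z-α→F-α 12, Z-β→F-ζ 30, Z-γ→F-ζ 63, Z-δ→F-α 25, Z-ε→F-α 37, Z-ζ→F-α 10, Z-η→F-ζ 26
  travel distance 203, fixed 57 → total 260.
Compare {F-α, F-ε, F-ζ}: travel distance 186 + fixed 76 = 262.
Compare {F-α, F-γ, F-ε}: travel distance 197 + fixed 73 = 270.
Compare {F-α, F-δ, F-ε}: travel distance 206 + fixed 64 = 270.
All other subsets cost ≥ 262. Minimum total cost: 260.

260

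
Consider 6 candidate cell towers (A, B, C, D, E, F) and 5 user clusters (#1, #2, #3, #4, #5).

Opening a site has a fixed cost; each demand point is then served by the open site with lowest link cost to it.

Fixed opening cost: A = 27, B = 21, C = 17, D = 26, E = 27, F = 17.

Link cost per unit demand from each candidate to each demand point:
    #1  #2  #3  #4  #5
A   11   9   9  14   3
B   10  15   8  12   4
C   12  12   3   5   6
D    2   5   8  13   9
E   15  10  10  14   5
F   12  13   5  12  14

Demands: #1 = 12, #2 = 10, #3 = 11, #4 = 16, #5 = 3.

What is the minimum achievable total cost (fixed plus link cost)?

248

Open {C, D}: assign each demand point to its cheapest open site.
  #1→D 12×2=24, #2→D 10×5=50, #3→C 11×3=33, #4→C 16×5=80, #5→C 3×6=18
  link cost 205, fixed 43 → total 248.
Compare {B, C, D}: link cost 199 + fixed 64 = 263.
Compare {C, D, F}: link cost 205 + fixed 60 = 265.
Compare {A, C, D}: link cost 196 + fixed 70 = 266.
All other subsets cost ≥ 263. Minimum total cost: 248.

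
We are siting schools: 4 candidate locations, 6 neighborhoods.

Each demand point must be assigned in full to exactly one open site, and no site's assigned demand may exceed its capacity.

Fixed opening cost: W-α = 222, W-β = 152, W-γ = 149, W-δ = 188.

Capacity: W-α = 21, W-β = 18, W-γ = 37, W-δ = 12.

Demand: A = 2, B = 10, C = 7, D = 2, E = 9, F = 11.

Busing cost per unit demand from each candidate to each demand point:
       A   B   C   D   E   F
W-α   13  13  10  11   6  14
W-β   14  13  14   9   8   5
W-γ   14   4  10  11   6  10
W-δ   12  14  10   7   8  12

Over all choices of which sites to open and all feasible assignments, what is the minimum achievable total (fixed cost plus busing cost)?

Open {W-β, W-γ}; cheapest assignment that respects the capacities:
  W-β (cap 18, load 15): A, D, F — cost 2×14 + 2×9 + 11×5 = 101
  W-γ (cap 37, load 26): B, C, E — cost 10×4 + 7×10 + 9×6 = 164
  Shipping 265, fixed 301 → total 566.
  Any other capacity-feasible assignment to {W-β, W-γ} ships for at least 265.
Compare {W-γ, W-δ}: its best feasible assignment gives total 649.
Compare {W-α, W-γ}: its best feasible assignment gives total 693.
Every other set of open sites that can feasibly serve all demand totals ≥ 649 even under its best assignment. Minimum: 566.

566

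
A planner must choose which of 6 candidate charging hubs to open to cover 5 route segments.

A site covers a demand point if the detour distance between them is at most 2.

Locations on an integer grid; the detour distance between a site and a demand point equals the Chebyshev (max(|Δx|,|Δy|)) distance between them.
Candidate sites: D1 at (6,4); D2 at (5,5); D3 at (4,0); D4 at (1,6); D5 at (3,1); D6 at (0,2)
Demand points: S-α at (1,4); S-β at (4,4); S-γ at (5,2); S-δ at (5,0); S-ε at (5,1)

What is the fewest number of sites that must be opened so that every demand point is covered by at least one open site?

3

Coverage sets (demand points within 2 of each site):
  D1: {S-β, S-γ}
  D2: {S-β}
  D3: {S-γ, S-δ, S-ε}
  D4: {S-α}
  D5: {S-γ, S-δ, S-ε}
  D6: {S-α}
No 2 sites suffice: every size-2 union leaves at least one demand point uncovered.
But {D1, D3, D4} covers everything, so the minimum is 3.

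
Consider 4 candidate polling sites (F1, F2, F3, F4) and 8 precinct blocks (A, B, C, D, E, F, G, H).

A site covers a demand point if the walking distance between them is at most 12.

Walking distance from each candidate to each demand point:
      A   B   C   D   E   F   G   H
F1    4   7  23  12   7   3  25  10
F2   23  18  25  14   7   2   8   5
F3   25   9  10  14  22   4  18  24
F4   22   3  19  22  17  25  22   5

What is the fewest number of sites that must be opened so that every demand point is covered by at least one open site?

3

Coverage sets (demand points within 12 of each site):
  F1: {A, B, D, E, F, H}
  F2: {E, F, G, H}
  F3: {B, C, F}
  F4: {B, H}
No 2 sites suffice: every size-2 union leaves at least one demand point uncovered.
But {F1, F2, F3} covers everything, so the minimum is 3.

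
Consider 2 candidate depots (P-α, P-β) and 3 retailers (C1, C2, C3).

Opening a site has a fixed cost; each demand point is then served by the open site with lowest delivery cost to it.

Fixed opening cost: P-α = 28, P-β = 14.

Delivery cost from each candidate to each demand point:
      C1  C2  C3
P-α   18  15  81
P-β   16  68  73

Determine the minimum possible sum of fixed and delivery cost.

Open {P-α}: assign each demand point to its cheapest open site.
  C1→P-α 18, C2→P-α 15, C3→P-α 81
  delivery cost 114, fixed 28 → total 142.
Compare {P-α, P-β}: delivery cost 104 + fixed 42 = 146.
Compare {P-β}: delivery cost 157 + fixed 14 = 171.

142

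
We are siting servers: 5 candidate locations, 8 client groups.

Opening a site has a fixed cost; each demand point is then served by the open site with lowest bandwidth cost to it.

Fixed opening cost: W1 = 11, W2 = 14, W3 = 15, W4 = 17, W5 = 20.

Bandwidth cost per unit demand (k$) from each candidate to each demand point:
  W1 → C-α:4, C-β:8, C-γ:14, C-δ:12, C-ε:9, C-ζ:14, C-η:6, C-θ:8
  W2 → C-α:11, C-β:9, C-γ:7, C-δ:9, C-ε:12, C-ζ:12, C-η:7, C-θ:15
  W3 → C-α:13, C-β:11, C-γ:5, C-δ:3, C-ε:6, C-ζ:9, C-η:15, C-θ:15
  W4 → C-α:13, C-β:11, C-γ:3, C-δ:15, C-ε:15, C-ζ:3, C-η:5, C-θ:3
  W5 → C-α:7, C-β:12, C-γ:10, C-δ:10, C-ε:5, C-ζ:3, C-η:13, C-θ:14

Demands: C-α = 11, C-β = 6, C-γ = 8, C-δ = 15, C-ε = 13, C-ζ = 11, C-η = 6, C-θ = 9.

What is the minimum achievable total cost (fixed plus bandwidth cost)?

Open {W1, W3, W4}: assign each demand point to its cheapest open site.
  C-α→W1 11×4=44, C-β→W1 6×8=48, C-γ→W4 8×3=24, C-δ→W3 15×3=45, C-ε→W3 13×6=78, C-ζ→W4 11×3=33, C-η→W4 6×5=30, C-θ→W4 9×3=27
  bandwidth cost 329, fixed 43 → total 372.
Compare {W1, W3, W4, W5}: bandwidth cost 316 + fixed 63 = 379.
Compare {W1, W2, W3, W4}: bandwidth cost 329 + fixed 57 = 386.
Compare {W1, W2, W3, W4, W5}: bandwidth cost 316 + fixed 77 = 393.
All other subsets cost ≥ 379. Minimum total cost: 372.

372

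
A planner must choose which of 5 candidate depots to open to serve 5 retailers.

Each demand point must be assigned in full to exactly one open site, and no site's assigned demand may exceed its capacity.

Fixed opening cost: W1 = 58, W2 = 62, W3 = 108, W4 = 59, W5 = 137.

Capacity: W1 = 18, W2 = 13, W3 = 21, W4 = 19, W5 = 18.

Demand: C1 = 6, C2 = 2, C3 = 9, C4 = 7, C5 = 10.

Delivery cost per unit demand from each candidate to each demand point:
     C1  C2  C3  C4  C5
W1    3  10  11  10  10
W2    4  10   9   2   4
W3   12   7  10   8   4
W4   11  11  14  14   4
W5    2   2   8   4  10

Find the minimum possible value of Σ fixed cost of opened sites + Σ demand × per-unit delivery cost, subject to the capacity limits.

Open {W2, W3}; cheapest assignment that respects the capacities:
  W2 (cap 13, load 13): C1, C4 — cost 6×4 + 7×2 = 38
  W3 (cap 21, load 21): C2, C3, C5 — cost 2×7 + 9×10 + 10×4 = 144
  Shipping 182, fixed 170 → total 352.
  Any other capacity-feasible assignment to {W2, W3} ships for at least 182.
Compare {W1, W2, W4}: its best feasible assignment gives total 370.
Compare {W1, W4}: its best feasible assignment gives total 391.
Every other set of open sites that can feasibly serve all demand totals ≥ 370 even under its best assignment. Minimum: 352.

352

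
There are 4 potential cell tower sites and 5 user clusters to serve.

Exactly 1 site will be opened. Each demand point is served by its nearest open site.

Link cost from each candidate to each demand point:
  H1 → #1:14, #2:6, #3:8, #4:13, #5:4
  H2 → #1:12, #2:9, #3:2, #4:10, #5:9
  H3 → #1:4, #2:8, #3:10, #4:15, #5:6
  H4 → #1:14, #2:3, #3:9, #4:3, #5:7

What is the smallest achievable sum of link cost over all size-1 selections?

36

Open {H4}.
  #1→H4 14, #2→H4 3, #3→H4 9, #4→H4 3, #5→H4 7  ⇒ total 36.
Compare {H2}: total 42.
Compare {H3}: total 43.
No size-1 selection does better; minimum is 36.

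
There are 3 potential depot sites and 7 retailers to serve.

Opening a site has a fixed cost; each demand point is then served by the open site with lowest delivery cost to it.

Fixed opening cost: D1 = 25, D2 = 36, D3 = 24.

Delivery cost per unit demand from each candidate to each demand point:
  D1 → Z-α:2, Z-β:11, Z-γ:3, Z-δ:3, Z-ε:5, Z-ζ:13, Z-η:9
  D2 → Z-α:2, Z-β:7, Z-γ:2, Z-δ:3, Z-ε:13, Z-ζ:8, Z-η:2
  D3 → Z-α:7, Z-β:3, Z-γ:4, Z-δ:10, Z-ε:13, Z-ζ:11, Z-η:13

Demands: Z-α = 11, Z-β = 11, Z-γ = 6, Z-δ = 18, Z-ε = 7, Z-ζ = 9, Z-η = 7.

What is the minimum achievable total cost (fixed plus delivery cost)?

327

Open {D1, D2, D3}: assign each demand point to its cheapest open site.
  Z-α→D1 11×2=22, Z-β→D3 11×3=33, Z-γ→D2 6×2=12, Z-δ→D1 18×3=54, Z-ε→D1 7×5=35, Z-ζ→D2 9×8=72, Z-η→D2 7×2=14
  delivery cost 242, fixed 85 → total 327.
Compare {D1, D2}: delivery cost 286 + fixed 61 = 347.
Compare {D2, D3}: delivery cost 298 + fixed 60 = 358.
Compare {D1, D3}: delivery cost 324 + fixed 49 = 373.
All other subsets cost ≥ 347. Minimum total cost: 327.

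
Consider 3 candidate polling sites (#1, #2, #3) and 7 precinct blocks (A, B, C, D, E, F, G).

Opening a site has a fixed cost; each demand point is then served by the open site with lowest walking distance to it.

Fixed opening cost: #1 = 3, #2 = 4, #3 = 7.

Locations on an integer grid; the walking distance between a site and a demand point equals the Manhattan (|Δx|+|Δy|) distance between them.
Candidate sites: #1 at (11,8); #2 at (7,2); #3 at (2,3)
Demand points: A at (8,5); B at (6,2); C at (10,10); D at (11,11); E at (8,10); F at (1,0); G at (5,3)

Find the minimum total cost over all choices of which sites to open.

34

Open {#1, #2}: assign each demand point to its cheapest open site.
  A→#2 4, B→#2 1, C→#1 3, D→#1 3, E→#1 5, F→#2 8, G→#2 3
  walking distance 27, fixed 7 → total 34.
Compare {#1, #2, #3}: walking distance 23 + fixed 14 = 37.
Compare {#1, #3}: walking distance 29 + fixed 10 = 39.
Compare {#2}: walking distance 49 + fixed 4 = 53.
All other subsets cost ≥ 37. Minimum total cost: 34.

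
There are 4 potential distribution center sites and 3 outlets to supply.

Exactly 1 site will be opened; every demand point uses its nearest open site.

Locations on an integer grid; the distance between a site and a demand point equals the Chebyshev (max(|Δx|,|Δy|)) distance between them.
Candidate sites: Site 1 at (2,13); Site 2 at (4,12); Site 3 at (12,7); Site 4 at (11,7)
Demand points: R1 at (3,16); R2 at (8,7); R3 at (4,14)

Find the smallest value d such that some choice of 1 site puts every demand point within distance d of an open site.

5

Open {Site 2}.
  Farthest demand point is R2 at distance 5 (to Site 2); all others are ≤ 5.
With {Site 1} the worst case is 6.
With {Site 3} the worst case is 9.
No size-1 selection achieves below 5.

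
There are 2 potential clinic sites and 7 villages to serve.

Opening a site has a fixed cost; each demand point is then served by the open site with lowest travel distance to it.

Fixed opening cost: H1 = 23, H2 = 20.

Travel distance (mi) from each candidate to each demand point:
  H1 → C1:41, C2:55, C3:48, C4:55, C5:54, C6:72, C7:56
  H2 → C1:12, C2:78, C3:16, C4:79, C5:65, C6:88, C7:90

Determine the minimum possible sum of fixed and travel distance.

363

Open {H1, H2}: assign each demand point to its cheapest open site.
  C1→H2 12, C2→H1 55, C3→H2 16, C4→H1 55, C5→H1 54, C6→H1 72, C7→H1 56
  travel distance 320, fixed 43 → total 363.
Compare {H1}: travel distance 381 + fixed 23 = 404.
Compare {H2}: travel distance 428 + fixed 20 = 448.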